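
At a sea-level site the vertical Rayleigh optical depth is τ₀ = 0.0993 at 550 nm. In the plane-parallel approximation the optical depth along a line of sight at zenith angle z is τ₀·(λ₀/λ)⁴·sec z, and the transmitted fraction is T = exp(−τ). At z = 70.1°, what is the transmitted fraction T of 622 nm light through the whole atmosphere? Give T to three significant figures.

sec 70.1° = 2.9379.
τ = 0.0993 × (550/622)⁴ × 2.9379 = 0.0993 × 0.6113 × 2.9379 = 0.1784.
T = exp(−0.1784) = 0.8366.

0.837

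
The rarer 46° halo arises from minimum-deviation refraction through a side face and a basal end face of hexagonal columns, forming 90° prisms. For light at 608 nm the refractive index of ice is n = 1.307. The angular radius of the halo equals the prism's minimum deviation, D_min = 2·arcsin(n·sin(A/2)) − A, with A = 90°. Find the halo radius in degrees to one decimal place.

n·sin(A/2) = 1.307 × sin 45° = 1.307 × 0.7071 = 0.9242.
D_min = 2·arcsin(0.9242) − 90° = 2 × 67.546° − 90° = 45.093°.

45.1°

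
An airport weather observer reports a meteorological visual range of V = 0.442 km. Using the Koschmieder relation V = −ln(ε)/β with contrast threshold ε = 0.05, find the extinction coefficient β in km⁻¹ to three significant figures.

β = −ln(0.05) / V = 2.996 / 0.442 = 6.7777 km⁻¹.

6.78 km⁻¹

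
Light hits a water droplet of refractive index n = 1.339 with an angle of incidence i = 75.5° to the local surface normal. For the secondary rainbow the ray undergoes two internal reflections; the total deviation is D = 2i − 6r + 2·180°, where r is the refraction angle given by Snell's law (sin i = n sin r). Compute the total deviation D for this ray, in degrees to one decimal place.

sin r = sin 75.5° / 1.339 = 0.9681/1.339 = 0.7230; r = 46.31°.
D = 2·75.5° − 6·46.31° + 2·180° = 151.00° − 277.84° + 360° = 233.16°.

233.2°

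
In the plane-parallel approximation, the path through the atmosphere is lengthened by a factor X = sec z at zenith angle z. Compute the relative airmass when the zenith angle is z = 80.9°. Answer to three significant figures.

X = sec z = 1/cos 80.9° = 1/0.1582 = 6.3228.

6.32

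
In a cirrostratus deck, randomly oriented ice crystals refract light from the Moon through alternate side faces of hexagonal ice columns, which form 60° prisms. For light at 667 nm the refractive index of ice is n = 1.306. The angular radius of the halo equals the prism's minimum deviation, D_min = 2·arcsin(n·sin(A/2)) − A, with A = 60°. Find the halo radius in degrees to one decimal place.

21.5°

n·sin(A/2) = 1.306 × sin 30° = 1.306 × 0.5000 = 0.6530.
D_min = 2·arcsin(0.6530) − 60° = 2 × 40.768° − 60° = 21.536°.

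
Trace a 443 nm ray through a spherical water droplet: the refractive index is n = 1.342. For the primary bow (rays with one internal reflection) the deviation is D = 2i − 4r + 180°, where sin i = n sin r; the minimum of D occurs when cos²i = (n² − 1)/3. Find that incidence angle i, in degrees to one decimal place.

58.9°

cos²i = (1.342² − 1)/3 = (1.80096 − 1)/3 = 0.26699.
cos i = 0.51671, so i = 58.888°.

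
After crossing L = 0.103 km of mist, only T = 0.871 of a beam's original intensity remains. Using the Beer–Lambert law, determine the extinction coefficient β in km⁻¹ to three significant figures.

Beer–Lambert: T = exp(−βL) ⇒ β = −ln(T)/L = −ln(0.871)/0.103 = 0.1381/0.103 = 1.341 km⁻¹.

1.34 km⁻¹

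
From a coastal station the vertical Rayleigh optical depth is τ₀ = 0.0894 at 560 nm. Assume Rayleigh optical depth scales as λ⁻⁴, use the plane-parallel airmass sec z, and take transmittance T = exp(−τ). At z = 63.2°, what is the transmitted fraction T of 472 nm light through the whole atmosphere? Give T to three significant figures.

sec 63.2° = 2.2179.
τ = 0.0894 × (560/472)⁴ × 2.2179 = 0.0894 × 1.9815 × 2.2179 = 0.3929.
T = exp(−0.3929) = 0.6751.

0.675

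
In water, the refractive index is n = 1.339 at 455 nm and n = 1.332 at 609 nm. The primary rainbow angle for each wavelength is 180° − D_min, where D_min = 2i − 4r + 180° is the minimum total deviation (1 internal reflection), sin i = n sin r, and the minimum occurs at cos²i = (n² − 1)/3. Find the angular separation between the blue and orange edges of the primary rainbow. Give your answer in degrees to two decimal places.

At 455 nm (n = 1.339): cos²i = 0.26431 → i = 59.062°, r = 39.834°, D_min = 138.786°, rainbow angle = 41.214°.
At 609 nm (n = 1.332): cos²i = 0.25807 → i = 59.469°, r = 40.290°, D_min = 137.776°, rainbow angle = 42.224°.
Angular width = |41.214° − 42.224°| = 1.010°.

1.01°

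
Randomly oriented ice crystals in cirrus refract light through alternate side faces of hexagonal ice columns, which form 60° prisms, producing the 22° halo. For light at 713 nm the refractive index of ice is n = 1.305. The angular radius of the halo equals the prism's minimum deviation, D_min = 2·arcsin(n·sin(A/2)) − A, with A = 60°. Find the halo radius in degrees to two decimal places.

21.46°

n·sin(A/2) = 1.305 × sin 30° = 1.305 × 0.5000 = 0.6525.
D_min = 2·arcsin(0.6525) − 60° = 2 × 40.730° − 60° = 21.461°.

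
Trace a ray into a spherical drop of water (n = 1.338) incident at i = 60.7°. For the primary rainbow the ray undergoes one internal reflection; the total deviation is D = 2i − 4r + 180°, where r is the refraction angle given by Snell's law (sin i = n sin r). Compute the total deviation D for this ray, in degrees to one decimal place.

138.7°

sin r = sin 60.7° / 1.338 = 0.8721/1.338 = 0.6518; r = 40.68°.
D = 2·60.7° − 4·40.68° + 180° = 121.40° − 162.70° + 180° = 138.70°.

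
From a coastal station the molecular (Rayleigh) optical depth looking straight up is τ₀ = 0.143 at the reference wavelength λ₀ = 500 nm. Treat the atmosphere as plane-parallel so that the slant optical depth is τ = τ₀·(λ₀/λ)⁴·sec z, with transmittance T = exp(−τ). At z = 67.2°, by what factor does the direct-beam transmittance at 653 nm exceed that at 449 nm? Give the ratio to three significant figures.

Airmass: sec 67.2° = 2.5805.
τ(653 nm) = 0.143 × (500/653)⁴ × 2.5805 = 0.143 × 0.3437 × 2.5805 = 0.1268.
τ(449 nm) = 0.143 × (500/449)⁴ × 2.5805 = 0.143 × 1.5378 × 2.5805 = 0.5675.
T(653)/T(449) = exp(τ_B − τ_A) = exp(0.4406) = 1.5537.

1.55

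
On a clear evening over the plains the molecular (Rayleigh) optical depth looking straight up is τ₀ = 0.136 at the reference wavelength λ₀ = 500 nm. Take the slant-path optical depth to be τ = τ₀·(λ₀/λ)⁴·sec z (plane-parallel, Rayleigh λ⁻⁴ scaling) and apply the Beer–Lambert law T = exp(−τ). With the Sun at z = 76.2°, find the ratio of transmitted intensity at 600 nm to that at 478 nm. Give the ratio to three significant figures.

Airmass: sec 76.2° = 4.1923.
τ(600 nm) = 0.136 × (500/600)⁴ × 4.1923 = 0.136 × 0.4823 × 4.1923 = 0.2750.
τ(478 nm) = 0.136 × (500/478)⁴ × 4.1923 = 0.136 × 1.1972 × 4.1923 = 0.6826.
T(600)/T(478) = exp(τ_B − τ_A) = exp(0.4076) = 1.5033.

1.50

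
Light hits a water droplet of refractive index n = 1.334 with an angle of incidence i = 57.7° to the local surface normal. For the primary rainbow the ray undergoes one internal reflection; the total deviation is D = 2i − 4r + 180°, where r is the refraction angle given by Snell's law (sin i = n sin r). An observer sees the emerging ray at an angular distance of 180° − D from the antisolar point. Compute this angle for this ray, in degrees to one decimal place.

sin r = sin 57.7° / 1.334 = 0.8453/1.334 = 0.6336; r = 39.32°.
D = 2·57.7° − 4·39.32° + 180° = 115.40° − 157.27° + 180° = 138.13°.
Angle from antisolar point = 180° − D = 41.87°.

41.9°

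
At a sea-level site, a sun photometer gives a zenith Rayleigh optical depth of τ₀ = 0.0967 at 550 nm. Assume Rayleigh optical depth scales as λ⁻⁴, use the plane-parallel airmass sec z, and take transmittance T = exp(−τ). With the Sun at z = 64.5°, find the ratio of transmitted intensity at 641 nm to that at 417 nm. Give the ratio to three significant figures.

Airmass: sec 64.5° = 2.3228.
τ(641 nm) = 0.0967 × (550/641)⁴ × 2.3228 = 0.0967 × 0.5420 × 2.3228 = 0.1217.
τ(417 nm) = 0.0967 × (550/417)⁴ × 2.3228 = 0.0967 × 3.0263 × 2.3228 = 0.6797.
T(641)/T(417) = exp(τ_B − τ_A) = exp(0.5580) = 1.7472.

1.75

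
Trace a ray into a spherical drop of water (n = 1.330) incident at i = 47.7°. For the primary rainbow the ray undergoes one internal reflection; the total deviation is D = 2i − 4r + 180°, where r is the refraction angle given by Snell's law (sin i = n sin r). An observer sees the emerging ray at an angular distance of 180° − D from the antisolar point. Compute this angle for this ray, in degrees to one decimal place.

sin r = sin 47.7° / 1.330 = 0.7396/1.330 = 0.5561; r = 33.79°.
D = 2·47.7° − 4·33.79° + 180° = 95.40° − 135.15° + 180° = 140.25°.
Angle from antisolar point = 180° − D = 39.75°.

39.7°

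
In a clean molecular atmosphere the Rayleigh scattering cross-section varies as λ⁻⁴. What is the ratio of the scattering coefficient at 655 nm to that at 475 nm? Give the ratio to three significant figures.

0.277

Rayleigh scattering ∝ λ⁻⁴, so the ratio of coefficients is the inverse fourth power of the wavelength ratio.
σ(655)/σ(475) = (475/655)⁴ = (0.7252)⁴ = 0.2766.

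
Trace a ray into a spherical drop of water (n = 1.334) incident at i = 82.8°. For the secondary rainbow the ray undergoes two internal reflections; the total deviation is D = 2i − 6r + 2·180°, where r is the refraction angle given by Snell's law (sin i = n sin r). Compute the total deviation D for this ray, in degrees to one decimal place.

237.3°

sin r = sin 82.8° / 1.334 = 0.9921/1.334 = 0.7437; r = 48.05°.
D = 2·82.8° − 6·48.05° + 2·180° = 165.60° − 288.29° + 360° = 237.31°.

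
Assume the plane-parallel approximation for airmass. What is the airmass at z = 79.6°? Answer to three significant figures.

5.54

X = sec z = 1/cos 79.6° = 1/0.1805 = 5.5396.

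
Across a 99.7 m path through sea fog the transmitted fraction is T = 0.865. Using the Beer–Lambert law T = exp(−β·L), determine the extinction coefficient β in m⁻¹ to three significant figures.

0.00145 m⁻¹

Beer–Lambert: T = exp(−βL) ⇒ β = −ln(T)/L = −ln(0.865)/99.7 = 0.1450/99.7 = 0.001455 m⁻¹.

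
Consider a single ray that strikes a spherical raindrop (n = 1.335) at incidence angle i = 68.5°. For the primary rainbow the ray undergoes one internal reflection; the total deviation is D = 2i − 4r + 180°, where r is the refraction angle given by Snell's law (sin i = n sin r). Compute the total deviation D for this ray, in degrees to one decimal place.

sin r = sin 68.5° / 1.335 = 0.9304/1.335 = 0.6969; r = 44.18°.
D = 2·68.5° − 4·44.18° + 180° = 137.00° − 176.73° + 180° = 140.27°.

140.3°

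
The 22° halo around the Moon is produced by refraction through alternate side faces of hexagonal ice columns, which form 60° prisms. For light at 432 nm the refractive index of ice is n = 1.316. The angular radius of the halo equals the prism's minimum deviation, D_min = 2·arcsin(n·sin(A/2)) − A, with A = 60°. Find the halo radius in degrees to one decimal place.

n·sin(A/2) = 1.316 × sin 30° = 1.316 × 0.5000 = 0.6580.
D_min = 2·arcsin(0.6580) − 60° = 2 × 41.148° − 60° = 22.295°.

22.3°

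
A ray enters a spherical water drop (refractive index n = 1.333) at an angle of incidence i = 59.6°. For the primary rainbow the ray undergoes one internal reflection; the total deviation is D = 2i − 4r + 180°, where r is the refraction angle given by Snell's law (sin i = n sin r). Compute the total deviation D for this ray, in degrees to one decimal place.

137.9°

sin r = sin 59.6° / 1.333 = 0.8625/1.333 = 0.6470; r = 40.32°.
D = 2·59.6° − 4·40.32° + 180° = 119.20° − 161.28° + 180° = 137.92°.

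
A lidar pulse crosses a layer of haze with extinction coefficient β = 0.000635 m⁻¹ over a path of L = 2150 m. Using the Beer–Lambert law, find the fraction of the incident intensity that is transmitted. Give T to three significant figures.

τ = β·L = 0.000635 × 2150 = 1.3653.
T = exp(−1.3653) = 0.2553.

0.255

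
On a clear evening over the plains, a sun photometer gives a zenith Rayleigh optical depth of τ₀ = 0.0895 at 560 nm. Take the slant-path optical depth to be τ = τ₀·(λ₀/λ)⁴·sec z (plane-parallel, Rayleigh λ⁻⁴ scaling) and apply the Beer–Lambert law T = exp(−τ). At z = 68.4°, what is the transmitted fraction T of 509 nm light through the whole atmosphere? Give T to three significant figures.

0.700

sec 68.4° = 2.7165.
τ = 0.0895 × (560/509)⁴ × 2.7165 = 0.0895 × 1.4651 × 2.7165 = 0.3562.
T = exp(−0.3562) = 0.7003.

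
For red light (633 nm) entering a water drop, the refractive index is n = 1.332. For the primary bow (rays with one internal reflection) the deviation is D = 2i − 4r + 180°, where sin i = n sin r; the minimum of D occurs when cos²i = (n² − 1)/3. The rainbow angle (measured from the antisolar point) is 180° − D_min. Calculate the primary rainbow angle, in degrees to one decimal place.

cos²i = (1.77422 − 1)/3 = 0.25807; i = arccos(0.50801) = 59.469°.
sin r = sin 59.469°/1.332 = 0.64666; r = 40.290°.
D_min = 2·59.469° − 4·40.290° + 180° = 137.776°.
Rainbow angle = 180° − D_min = 42.224°.

42.2°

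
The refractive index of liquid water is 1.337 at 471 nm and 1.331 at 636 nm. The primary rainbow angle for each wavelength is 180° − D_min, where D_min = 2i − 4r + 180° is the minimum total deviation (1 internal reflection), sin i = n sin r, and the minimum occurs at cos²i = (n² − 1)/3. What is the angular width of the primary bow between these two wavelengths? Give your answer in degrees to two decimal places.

At 471 nm (n = 1.337): cos²i = 0.26252 → i = 59.178°, r = 39.964°, D_min = 138.500°, rainbow angle = 41.500°.
At 636 nm (n = 1.331): cos²i = 0.25719 → i = 59.527°, r = 40.356°, D_min = 137.630°, rainbow angle = 42.370°.
Angular width = |41.500° − 42.370°| = 0.870°.

0.87°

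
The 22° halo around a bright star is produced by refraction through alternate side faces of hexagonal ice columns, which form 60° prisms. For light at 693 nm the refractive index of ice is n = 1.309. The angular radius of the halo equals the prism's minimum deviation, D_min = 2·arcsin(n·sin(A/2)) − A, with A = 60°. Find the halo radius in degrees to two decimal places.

21.76°

n·sin(A/2) = 1.309 × sin 30° = 1.309 × 0.5000 = 0.6545.
D_min = 2·arcsin(0.6545) − 60° = 2 × 40.882° − 60° = 21.763°.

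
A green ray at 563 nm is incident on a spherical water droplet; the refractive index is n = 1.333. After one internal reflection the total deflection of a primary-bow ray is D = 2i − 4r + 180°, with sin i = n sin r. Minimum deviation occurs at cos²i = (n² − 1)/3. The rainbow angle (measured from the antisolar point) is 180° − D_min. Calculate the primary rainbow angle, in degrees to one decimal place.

cos²i = (1.77689 − 1)/3 = 0.25896; i = arccos(0.50888) = 59.410°.
sin r = sin 59.410°/1.333 = 0.64579; r = 40.225°.
D_min = 2·59.410° − 4·40.225° + 180° = 137.922°.
Rainbow angle = 180° − D_min = 42.078°.

42.1°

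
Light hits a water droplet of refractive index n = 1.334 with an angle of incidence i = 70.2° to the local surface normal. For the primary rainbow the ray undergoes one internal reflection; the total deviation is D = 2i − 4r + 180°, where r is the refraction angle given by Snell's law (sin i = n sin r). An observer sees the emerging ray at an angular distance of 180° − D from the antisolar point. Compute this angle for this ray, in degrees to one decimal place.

39.0°

sin r = sin 70.2° / 1.334 = 0.9409/1.334 = 0.7053; r = 44.85°.
D = 2·70.2° − 4·44.85° + 180° = 140.40° − 179.42° + 180° = 140.98°.
Angle from antisolar point = 180° − D = 39.02°.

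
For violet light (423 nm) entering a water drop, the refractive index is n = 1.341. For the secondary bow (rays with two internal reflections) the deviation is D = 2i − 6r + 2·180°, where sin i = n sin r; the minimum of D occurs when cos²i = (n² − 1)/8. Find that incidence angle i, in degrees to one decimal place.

71.6°

cos²i = (1.341² − 1)/8 = (1.79828 − 1)/8 = 0.09979.
cos i = 0.31589, so i = 71.586°.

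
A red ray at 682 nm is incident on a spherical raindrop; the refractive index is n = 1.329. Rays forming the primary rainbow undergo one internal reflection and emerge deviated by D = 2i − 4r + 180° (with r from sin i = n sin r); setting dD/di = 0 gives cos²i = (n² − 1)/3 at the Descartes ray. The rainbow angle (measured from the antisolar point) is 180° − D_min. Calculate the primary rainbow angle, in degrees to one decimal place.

cos²i = (1.76624 − 1)/3 = 0.25541; i = arccos(0.50538) = 59.643°.
sin r = sin 59.643°/1.329 = 0.64928; r = 40.487°.
D_min = 2·59.643° − 4·40.487° + 180° = 137.337°.
Rainbow angle = 180° − D_min = 42.663°.

42.7°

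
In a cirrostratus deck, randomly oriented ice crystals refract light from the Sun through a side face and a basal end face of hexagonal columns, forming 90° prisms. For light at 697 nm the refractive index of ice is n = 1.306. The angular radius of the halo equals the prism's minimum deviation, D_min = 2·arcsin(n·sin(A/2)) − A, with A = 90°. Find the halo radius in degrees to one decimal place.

n·sin(A/2) = 1.306 × sin 45° = 1.306 × 0.7071 = 0.9235.
D_min = 2·arcsin(0.9235) − 90° = 2 × 67.440° − 90° = 44.881°.

44.9°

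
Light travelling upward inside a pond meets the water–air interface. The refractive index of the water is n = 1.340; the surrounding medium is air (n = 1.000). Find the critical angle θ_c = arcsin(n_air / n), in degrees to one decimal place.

sin θ_c = n_air / n = 1.000 / 1.340 = 0.7463.
θ_c = arcsin(0.7463) = 48.27°.

48.3°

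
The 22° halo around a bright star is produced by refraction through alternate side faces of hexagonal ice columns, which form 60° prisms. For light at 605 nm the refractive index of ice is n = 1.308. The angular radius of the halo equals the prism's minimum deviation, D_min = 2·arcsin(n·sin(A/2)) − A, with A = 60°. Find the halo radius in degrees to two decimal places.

n·sin(A/2) = 1.308 × sin 30° = 1.308 × 0.5000 = 0.6540.
D_min = 2·arcsin(0.6540) − 60° = 2 × 40.844° − 60° = 21.688°.

21.69°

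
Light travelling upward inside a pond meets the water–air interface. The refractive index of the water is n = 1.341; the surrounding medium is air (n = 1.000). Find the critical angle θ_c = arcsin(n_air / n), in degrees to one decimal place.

48.2°

sin θ_c = n_air / n = 1.000 / 1.341 = 0.7457.
θ_c = arcsin(0.7457) = 48.22°.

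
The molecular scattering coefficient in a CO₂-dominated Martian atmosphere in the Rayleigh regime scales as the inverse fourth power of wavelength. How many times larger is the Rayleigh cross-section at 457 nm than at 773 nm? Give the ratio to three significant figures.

8.19

Rayleigh scattering ∝ λ⁻⁴, so the ratio of coefficients is the inverse fourth power of the wavelength ratio.
σ(457)/σ(773) = (773/457)⁴ = (1.6915)⁴ = 8.186.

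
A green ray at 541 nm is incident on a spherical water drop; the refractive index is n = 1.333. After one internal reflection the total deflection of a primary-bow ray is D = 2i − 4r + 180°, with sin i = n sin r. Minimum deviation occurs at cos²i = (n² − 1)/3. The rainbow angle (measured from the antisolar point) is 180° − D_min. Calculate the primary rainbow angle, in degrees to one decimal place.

cos²i = (1.77689 − 1)/3 = 0.25896; i = arccos(0.50888) = 59.410°.
sin r = sin 59.410°/1.333 = 0.64579; r = 40.225°.
D_min = 2·59.410° − 4·40.225° + 180° = 137.922°.
Rainbow angle = 180° − D_min = 42.078°.

42.1°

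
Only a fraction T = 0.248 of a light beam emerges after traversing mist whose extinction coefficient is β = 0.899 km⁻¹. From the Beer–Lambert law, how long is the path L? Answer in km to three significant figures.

Beer–Lambert: T = exp(−βL) ⇒ L = −ln(T)/β = −ln(0.248)/0.899 = 1.3943/0.899 = 1.551 km.

1.55 km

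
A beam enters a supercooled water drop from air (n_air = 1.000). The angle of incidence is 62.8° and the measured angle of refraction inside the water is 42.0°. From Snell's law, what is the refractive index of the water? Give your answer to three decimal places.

1.329

n = sin θ_i / sin θ_r = sin 62.8° / sin 42.0° = 0.8894 / 0.6691 = 1.3292.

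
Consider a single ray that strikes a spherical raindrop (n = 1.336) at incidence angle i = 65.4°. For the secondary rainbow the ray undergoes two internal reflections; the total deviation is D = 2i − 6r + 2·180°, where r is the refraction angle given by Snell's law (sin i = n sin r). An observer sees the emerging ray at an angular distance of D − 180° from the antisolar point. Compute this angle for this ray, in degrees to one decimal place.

53.5°

sin r = sin 65.4° / 1.336 = 0.9092/1.336 = 0.6806; r = 42.89°.
D = 2·65.4° − 6·42.89° + 2·180° = 130.80° − 257.33° + 360° = 233.47°.
Angle from antisolar point = D − 180° = 53.47°.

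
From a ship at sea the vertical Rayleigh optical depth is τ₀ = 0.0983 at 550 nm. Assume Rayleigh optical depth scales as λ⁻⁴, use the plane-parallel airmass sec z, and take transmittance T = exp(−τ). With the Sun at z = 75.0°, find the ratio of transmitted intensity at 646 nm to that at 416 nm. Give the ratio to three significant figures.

Airmass: sec 75.0° = 3.8637.
τ(646 nm) = 0.0983 × (550/646)⁴ × 3.8637 = 0.0983 × 0.5254 × 3.8637 = 0.1996.
τ(416 nm) = 0.0983 × (550/416)⁴ × 3.8637 = 0.0983 × 3.0555 × 3.8637 = 1.1605.
T(646)/T(416) = exp(τ_B − τ_A) = exp(0.9609) = 2.6141.

2.61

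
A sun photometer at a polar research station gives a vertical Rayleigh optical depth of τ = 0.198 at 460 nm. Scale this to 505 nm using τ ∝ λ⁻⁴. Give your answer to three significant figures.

τ(505 nm) = τ(460 nm) × (460/505)⁴ = 0.198 × (0.9109)⁴ = 0.198 × 0.6884 = 0.1363.

0.136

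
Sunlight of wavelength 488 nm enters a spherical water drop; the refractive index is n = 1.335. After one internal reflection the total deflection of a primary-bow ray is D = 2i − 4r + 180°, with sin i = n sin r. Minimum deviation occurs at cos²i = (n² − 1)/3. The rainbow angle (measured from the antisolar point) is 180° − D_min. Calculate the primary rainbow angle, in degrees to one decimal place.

cos²i = (1.78222 − 1)/3 = 0.26074; i = arccos(0.51063) = 59.294°.
sin r = sin 59.294°/1.335 = 0.64405; r = 40.094°.
D_min = 2·59.294° − 4·40.094° + 180° = 138.212°.
Rainbow angle = 180° − D_min = 41.788°.

41.8°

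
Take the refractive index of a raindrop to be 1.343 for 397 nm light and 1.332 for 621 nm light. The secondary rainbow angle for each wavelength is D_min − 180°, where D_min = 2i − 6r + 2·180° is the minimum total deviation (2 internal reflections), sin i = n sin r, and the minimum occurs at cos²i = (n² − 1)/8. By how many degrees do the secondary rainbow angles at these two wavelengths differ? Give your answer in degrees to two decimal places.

At 397 nm (n = 1.343): cos²i = 0.10046 → i = 71.522°, r = 44.928°, D_min = 233.478°, rainbow angle = 53.478°.
At 621 nm (n = 1.332): cos²i = 0.09678 → i = 71.875°, r = 45.520°, D_min = 230.628°, rainbow angle = 50.628°.
Angular width = |53.478° − 50.628°| = 2.849°.

2.85°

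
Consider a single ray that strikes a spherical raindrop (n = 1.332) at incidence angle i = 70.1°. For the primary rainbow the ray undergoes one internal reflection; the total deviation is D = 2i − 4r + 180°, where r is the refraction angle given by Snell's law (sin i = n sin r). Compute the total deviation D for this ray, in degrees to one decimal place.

140.6°

sin r = sin 70.1° / 1.332 = 0.9403/1.332 = 0.7059; r = 44.90°.
D = 2·70.1° − 4·44.90° + 180° = 140.20° − 179.62° + 180° = 140.58°.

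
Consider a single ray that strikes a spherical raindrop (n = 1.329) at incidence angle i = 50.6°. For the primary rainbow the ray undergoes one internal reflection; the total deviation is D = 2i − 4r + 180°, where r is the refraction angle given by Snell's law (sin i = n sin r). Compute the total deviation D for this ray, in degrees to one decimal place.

sin r = sin 50.6° / 1.329 = 0.7727/1.329 = 0.5814; r = 35.55°.
D = 2·50.6° − 4·35.55° + 180° = 101.20° − 142.21° + 180° = 138.99°.

139.0°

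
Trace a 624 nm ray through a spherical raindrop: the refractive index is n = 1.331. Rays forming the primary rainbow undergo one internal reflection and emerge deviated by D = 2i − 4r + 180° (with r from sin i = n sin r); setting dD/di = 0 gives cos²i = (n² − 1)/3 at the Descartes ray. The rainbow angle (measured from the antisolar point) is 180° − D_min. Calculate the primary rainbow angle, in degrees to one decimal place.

cos²i = (1.77156 − 1)/3 = 0.25719; i = arccos(0.50714) = 59.527°.
sin r = sin 59.527°/1.331 = 0.64753; r = 40.356°.
D_min = 2·59.527° − 4·40.356° + 180° = 137.630°.
Rainbow angle = 180° − D_min = 42.370°.

42.4°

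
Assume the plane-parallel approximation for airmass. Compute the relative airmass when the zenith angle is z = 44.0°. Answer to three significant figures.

1.39

X = sec z = 1/cos 44.0° = 1/0.7193 = 1.3902.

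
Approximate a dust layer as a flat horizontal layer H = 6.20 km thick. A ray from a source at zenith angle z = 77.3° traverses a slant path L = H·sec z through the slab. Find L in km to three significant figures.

sec z = 1/cos 77.3° = 4.5486.
L = 6.20 × 4.5486 = 28.202 km.

28.2 km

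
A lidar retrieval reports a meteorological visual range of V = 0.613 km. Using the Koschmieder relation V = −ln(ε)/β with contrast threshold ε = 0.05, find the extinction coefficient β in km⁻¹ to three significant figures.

β = −ln(0.05) / V = 2.996 / 0.613 = 4.8870 km⁻¹.

4.89 km⁻¹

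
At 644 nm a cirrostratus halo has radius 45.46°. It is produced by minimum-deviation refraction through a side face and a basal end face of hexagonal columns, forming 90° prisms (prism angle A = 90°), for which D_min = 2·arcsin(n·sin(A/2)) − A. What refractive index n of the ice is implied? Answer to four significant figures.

1.309

Rearranging: n = sin((D_min + A)/2) / sin(A/2).
(D_min + A)/2 = (45.46° + 90°)/2 = 67.730°.
n = sin 67.730° / sin 45° = 0.9254 / 0.7071 = 1.3087.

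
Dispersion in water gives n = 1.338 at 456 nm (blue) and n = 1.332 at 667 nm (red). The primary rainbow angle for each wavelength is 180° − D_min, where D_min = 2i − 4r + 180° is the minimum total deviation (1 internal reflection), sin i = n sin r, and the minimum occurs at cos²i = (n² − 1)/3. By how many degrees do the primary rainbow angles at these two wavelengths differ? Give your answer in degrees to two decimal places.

At 456 nm (n = 1.338): cos²i = 0.26341 → i = 59.120°, r = 39.899°, D_min = 138.643°, rainbow angle = 41.357°.
At 667 nm (n = 1.332): cos²i = 0.25807 → i = 59.469°, r = 40.290°, D_min = 137.776°, rainbow angle = 42.224°.
Angular width = |41.357° − 42.224°| = 0.867°.

0.87°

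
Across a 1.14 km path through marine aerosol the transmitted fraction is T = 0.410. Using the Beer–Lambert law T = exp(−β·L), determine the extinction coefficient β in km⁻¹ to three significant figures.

Beer–Lambert: T = exp(−βL) ⇒ β = −ln(T)/L = −ln(0.410)/1.14 = 0.8916/1.14 = 0.7821 km⁻¹.

0.782 km⁻¹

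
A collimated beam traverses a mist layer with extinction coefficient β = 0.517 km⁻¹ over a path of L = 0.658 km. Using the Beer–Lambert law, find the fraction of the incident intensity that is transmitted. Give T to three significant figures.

τ = β·L = 0.517 × 0.658 = 0.3402.
T = exp(−0.3402) = 0.7116.

0.712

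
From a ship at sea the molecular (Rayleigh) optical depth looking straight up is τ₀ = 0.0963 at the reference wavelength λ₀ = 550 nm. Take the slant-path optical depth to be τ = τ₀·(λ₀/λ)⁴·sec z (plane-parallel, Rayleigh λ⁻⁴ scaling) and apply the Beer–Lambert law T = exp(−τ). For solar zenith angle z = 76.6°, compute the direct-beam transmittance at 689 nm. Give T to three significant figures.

sec 76.6° = 4.3150.
τ = 0.0963 × (550/689)⁴ × 4.3150 = 0.0963 × 0.4060 × 4.3150 = 0.1687.
T = exp(−0.1687) = 0.8447.

0.845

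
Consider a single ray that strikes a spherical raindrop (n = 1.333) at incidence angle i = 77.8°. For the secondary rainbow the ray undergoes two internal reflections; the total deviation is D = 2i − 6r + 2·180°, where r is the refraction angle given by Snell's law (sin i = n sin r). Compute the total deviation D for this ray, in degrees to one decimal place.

sin r = sin 77.8° / 1.333 = 0.9774/1.333 = 0.7332; r = 47.16°.
D = 2·77.8° − 6·47.16° + 2·180° = 155.60° − 282.95° + 360° = 232.65°.

232.6°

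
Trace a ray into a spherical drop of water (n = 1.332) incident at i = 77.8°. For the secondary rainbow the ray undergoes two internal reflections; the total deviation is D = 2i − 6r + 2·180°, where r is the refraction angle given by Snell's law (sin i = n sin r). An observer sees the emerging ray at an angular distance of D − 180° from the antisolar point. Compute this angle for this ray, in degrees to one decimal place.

sin r = sin 77.8° / 1.332 = 0.9774/1.332 = 0.7338; r = 47.21°.
D = 2·77.8° − 6·47.21° + 2·180° = 155.60° − 283.23° + 360° = 232.37°.
Angle from antisolar point = D − 180° = 52.37°.

52.4°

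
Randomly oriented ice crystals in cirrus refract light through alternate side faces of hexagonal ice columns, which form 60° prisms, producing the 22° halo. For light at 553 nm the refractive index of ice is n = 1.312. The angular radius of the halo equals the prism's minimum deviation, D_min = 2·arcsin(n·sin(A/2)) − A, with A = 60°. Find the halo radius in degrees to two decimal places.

21.99°

n·sin(A/2) = 1.312 × sin 30° = 1.312 × 0.5000 = 0.6560.
D_min = 2·arcsin(0.6560) − 60° = 2 × 40.996° − 60° = 21.991°.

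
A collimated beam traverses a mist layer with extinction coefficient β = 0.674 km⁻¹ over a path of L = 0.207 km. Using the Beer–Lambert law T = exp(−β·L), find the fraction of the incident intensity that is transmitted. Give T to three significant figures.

τ = β·L = 0.674 × 0.207 = 0.1395.
T = exp(−0.1395) = 0.8698.

0.870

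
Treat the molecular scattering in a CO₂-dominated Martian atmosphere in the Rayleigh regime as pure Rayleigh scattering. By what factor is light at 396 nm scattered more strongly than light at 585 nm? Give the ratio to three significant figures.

Rayleigh scattering ∝ λ⁻⁴, so the ratio of coefficients is the inverse fourth power of the wavelength ratio.
σ(396)/σ(585) = (585/396)⁴ = (1.4773)⁴ = 4.763.

4.76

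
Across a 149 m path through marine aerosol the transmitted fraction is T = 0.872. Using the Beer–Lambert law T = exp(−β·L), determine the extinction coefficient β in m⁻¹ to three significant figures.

0.000919 m⁻¹

Beer–Lambert: T = exp(−βL) ⇒ β = −ln(T)/L = −ln(0.872)/149 = 0.1370/149 = 0.0009192 m⁻¹.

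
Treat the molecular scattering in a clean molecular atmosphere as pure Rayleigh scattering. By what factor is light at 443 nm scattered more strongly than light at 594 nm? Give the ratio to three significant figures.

Rayleigh scattering ∝ λ⁻⁴, so the ratio of coefficients is the inverse fourth power of the wavelength ratio.
σ(443)/σ(594) = (594/443)⁴ = (1.3409)⁴ = 3.232.

3.23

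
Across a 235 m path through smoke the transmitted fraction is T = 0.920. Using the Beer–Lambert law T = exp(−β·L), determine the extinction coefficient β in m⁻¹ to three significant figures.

0.000355 m⁻¹

Beer–Lambert: T = exp(−βL) ⇒ β = −ln(T)/L = −ln(0.920)/235 = 0.0834/235 = 0.0003548 m⁻¹.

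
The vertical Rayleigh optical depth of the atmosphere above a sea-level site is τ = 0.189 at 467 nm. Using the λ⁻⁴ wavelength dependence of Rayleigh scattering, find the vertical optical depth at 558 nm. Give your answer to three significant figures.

0.0927

τ(558 nm) = τ(467 nm) × (467/558)⁴ = 0.189 × (0.8369)⁴ = 0.189 × 0.4906 = 0.0927.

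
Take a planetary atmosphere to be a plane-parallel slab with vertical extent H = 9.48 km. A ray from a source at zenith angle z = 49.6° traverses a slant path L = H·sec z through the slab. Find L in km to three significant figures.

14.6 km

sec z = 1/cos 49.6° = 1.5429.
L = 9.48 × 1.5429 = 14.627 km.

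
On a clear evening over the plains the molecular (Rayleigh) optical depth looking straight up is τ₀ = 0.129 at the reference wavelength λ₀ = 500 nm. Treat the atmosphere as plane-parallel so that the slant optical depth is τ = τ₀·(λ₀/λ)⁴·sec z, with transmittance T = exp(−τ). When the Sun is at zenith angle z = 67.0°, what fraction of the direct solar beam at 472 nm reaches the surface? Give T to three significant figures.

0.660

sec 67.0° = 2.5593.
τ = 0.129 × (500/472)⁴ × 2.5593 = 0.129 × 1.2593 × 2.5593 = 0.4157.
T = exp(−0.4157) = 0.6599.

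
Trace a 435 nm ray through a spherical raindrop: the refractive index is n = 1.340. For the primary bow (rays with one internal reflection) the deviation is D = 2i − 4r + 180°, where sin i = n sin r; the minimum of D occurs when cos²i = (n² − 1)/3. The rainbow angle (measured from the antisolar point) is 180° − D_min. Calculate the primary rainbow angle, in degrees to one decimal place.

cos²i = (1.79560 − 1)/3 = 0.26520; i = arccos(0.51498) = 59.004°.
sin r = sin 59.004°/1.340 = 0.63971; r = 39.770°.
D_min = 2·59.004° − 4·39.770° + 180° = 138.929°.
Rainbow angle = 180° − D_min = 41.071°.

41.1°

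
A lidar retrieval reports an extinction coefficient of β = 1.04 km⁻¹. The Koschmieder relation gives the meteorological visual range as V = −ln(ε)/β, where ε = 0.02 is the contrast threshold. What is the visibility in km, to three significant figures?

V = −ln(0.02) / 1.04 = 3.912 / 1.04 = 3.7616 km.

3.76 km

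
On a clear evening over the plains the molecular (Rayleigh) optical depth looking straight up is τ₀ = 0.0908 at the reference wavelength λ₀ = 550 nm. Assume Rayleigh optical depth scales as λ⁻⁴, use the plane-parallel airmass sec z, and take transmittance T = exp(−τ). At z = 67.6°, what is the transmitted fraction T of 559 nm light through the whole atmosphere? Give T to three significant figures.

0.800

sec 67.6° = 2.6242.
τ = 0.0908 × (550/559)⁴ × 2.6242 = 0.0908 × 0.9371 × 2.6242 = 0.2233.
T = exp(−0.2233) = 0.7999.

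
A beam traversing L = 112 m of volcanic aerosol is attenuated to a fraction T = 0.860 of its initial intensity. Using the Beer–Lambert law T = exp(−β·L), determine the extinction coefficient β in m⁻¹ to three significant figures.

0.00135 m⁻¹

Beer–Lambert: T = exp(−βL) ⇒ β = −ln(T)/L = −ln(0.860)/112 = 0.1508/112 = 0.001347 m⁻¹.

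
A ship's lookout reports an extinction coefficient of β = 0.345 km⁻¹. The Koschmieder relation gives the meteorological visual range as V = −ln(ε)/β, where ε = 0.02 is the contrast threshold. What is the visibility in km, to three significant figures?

V = −ln(0.02) / 0.345 = 3.912 / 0.345 = 11.3392 km.

11.3 km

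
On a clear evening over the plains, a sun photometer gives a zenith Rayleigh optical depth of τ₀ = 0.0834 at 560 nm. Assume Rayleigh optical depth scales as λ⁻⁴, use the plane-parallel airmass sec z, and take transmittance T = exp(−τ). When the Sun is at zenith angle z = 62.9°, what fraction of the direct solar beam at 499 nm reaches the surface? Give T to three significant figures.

0.748

sec 62.9° = 2.1952.
τ = 0.0834 × (560/499)⁴ × 2.1952 = 0.0834 × 1.5862 × 2.1952 = 0.2904.
T = exp(−0.2904) = 0.7480.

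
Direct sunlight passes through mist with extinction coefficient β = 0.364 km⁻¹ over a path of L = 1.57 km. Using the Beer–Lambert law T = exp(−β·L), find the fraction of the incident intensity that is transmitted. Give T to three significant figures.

0.565

τ = β·L = 0.364 × 1.57 = 0.5715.
T = exp(−0.5715) = 0.5647.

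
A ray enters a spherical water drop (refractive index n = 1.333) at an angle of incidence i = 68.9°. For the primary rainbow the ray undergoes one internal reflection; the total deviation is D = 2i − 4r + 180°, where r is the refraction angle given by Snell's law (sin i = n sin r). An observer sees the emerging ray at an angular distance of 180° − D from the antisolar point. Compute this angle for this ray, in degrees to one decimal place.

sin r = sin 68.9° / 1.333 = 0.9330/1.333 = 0.6999; r = 44.42°.
D = 2·68.9° − 4·44.42° + 180° = 137.80° − 177.67° + 180° = 140.13°.
Angle from antisolar point = 180° − D = 39.87°.

39.9°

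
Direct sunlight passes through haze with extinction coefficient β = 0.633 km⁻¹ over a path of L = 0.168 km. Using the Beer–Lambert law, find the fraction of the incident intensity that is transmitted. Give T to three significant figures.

0.899

τ = β·L = 0.633 × 0.168 = 0.1063.
T = exp(−0.1063) = 0.8991.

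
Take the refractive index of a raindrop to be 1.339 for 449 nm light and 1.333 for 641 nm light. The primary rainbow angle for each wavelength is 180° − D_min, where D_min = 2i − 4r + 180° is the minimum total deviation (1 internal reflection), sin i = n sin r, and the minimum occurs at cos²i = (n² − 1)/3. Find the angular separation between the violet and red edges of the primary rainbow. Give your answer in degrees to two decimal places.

0.86°

At 449 nm (n = 1.339): cos²i = 0.26431 → i = 59.062°, r = 39.834°, D_min = 138.786°, rainbow angle = 41.214°.
At 641 nm (n = 1.333): cos²i = 0.25896 → i = 59.410°, r = 40.225°, D_min = 137.922°, rainbow angle = 42.078°.
Angular width = |41.214° − 42.078°| = 0.865°.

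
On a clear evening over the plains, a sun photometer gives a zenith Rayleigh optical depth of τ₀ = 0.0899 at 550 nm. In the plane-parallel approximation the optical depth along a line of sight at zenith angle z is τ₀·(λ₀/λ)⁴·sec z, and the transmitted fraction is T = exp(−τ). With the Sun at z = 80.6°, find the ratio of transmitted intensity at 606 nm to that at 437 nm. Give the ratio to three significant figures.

2.74

Airmass: sec 80.6° = 6.1227.
τ(606 nm) = 0.0899 × (550/606)⁴ × 6.1227 = 0.0899 × 0.6785 × 6.1227 = 0.3735.
τ(437 nm) = 0.0899 × (550/437)⁴ × 6.1227 = 0.0899 × 2.5091 × 6.1227 = 1.3811.
T(606)/T(437) = exp(τ_B − τ_A) = exp(1.0076) = 2.7391.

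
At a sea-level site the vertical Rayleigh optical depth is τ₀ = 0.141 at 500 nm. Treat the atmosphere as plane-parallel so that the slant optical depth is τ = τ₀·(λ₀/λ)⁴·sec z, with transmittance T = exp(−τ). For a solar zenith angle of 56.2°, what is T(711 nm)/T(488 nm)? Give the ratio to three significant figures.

1.24

Airmass: sec 56.2° = 1.7976.
τ(711 nm) = 0.141 × (500/711)⁴ × 1.7976 = 0.141 × 0.2446 × 1.7976 = 0.0620.
τ(488 nm) = 0.141 × (500/488)⁴ × 1.7976 = 0.141 × 1.1020 × 1.7976 = 0.2793.
T(711)/T(488) = exp(τ_B − τ_A) = exp(0.2173) = 1.2428.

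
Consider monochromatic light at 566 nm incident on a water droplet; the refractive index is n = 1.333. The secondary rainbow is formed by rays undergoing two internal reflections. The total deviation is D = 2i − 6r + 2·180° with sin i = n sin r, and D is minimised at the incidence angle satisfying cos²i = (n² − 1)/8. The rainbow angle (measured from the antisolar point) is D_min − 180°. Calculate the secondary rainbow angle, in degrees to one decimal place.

50.9°

cos²i = (1.77689 − 1)/8 = 0.09711; i = arccos(0.31163) = 71.843°.
sin r = sin 71.843°/1.333 = 0.71283; r = 45.466°.
D_min = 2·71.843° − 6·45.466° + 360° = 230.891°.
Rainbow angle = D_min − 180° = 50.891°.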